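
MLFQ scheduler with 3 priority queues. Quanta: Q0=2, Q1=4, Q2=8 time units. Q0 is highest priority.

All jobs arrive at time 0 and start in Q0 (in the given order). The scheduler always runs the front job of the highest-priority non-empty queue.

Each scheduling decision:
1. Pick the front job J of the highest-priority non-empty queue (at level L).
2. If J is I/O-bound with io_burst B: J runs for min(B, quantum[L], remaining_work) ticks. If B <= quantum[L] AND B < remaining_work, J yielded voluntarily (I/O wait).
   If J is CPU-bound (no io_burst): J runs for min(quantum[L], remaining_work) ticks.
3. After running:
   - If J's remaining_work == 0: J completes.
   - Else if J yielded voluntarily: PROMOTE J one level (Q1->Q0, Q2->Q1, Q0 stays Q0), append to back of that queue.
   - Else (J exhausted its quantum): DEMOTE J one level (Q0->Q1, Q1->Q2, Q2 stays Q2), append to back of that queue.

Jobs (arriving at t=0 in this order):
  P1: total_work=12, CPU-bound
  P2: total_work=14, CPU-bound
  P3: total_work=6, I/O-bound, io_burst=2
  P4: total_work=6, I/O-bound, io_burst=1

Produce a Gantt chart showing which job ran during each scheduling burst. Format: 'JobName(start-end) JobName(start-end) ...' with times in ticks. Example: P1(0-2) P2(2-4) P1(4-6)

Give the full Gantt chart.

t=0-2: P1@Q0 runs 2, rem=10, quantum used, demote→Q1. Q0=[P2,P3,P4] Q1=[P1] Q2=[]
t=2-4: P2@Q0 runs 2, rem=12, quantum used, demote→Q1. Q0=[P3,P4] Q1=[P1,P2] Q2=[]
t=4-6: P3@Q0 runs 2, rem=4, I/O yield, promote→Q0. Q0=[P4,P3] Q1=[P1,P2] Q2=[]
t=6-7: P4@Q0 runs 1, rem=5, I/O yield, promote→Q0. Q0=[P3,P4] Q1=[P1,P2] Q2=[]
t=7-9: P3@Q0 runs 2, rem=2, I/O yield, promote→Q0. Q0=[P4,P3] Q1=[P1,P2] Q2=[]
t=9-10: P4@Q0 runs 1, rem=4, I/O yield, promote→Q0. Q0=[P3,P4] Q1=[P1,P2] Q2=[]
t=10-12: P3@Q0 runs 2, rem=0, completes. Q0=[P4] Q1=[P1,P2] Q2=[]
t=12-13: P4@Q0 runs 1, rem=3, I/O yield, promote→Q0. Q0=[P4] Q1=[P1,P2] Q2=[]
t=13-14: P4@Q0 runs 1, rem=2, I/O yield, promote→Q0. Q0=[P4] Q1=[P1,P2] Q2=[]
t=14-15: P4@Q0 runs 1, rem=1, I/O yield, promote→Q0. Q0=[P4] Q1=[P1,P2] Q2=[]
t=15-16: P4@Q0 runs 1, rem=0, completes. Q0=[] Q1=[P1,P2] Q2=[]
t=16-20: P1@Q1 runs 4, rem=6, quantum used, demote→Q2. Q0=[] Q1=[P2] Q2=[P1]
t=20-24: P2@Q1 runs 4, rem=8, quantum used, demote→Q2. Q0=[] Q1=[] Q2=[P1,P2]
t=24-30: P1@Q2 runs 6, rem=0, completes. Q0=[] Q1=[] Q2=[P2]
t=30-38: P2@Q2 runs 8, rem=0, completes. Q0=[] Q1=[] Q2=[]

Answer: P1(0-2) P2(2-4) P3(4-6) P4(6-7) P3(7-9) P4(9-10) P3(10-12) P4(12-13) P4(13-14) P4(14-15) P4(15-16) P1(16-20) P2(20-24) P1(24-30) P2(30-38)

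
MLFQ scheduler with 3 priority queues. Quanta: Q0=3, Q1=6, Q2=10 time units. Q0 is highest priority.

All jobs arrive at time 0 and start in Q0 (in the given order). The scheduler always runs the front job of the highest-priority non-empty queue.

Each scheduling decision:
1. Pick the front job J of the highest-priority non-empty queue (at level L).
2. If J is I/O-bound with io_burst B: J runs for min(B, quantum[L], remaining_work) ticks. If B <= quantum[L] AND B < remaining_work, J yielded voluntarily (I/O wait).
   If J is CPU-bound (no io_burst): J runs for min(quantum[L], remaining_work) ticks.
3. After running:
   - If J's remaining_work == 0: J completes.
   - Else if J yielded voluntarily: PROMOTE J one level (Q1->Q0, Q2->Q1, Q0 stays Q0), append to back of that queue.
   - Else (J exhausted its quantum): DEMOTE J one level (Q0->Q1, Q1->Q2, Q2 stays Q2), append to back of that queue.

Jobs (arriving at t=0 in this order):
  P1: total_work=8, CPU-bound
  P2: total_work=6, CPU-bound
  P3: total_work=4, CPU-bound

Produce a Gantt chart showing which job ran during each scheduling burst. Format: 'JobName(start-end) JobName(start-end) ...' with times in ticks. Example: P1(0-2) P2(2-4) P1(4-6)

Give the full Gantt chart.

t=0-3: P1@Q0 runs 3, rem=5, quantum used, demote→Q1. Q0=[P2,P3] Q1=[P1] Q2=[]
t=3-6: P2@Q0 runs 3, rem=3, quantum used, demote→Q1. Q0=[P3] Q1=[P1,P2] Q2=[]
t=6-9: P3@Q0 runs 3, rem=1, quantum used, demote→Q1. Q0=[] Q1=[P1,P2,P3] Q2=[]
t=9-14: P1@Q1 runs 5, rem=0, completes. Q0=[] Q1=[P2,P3] Q2=[]
t=14-17: P2@Q1 runs 3, rem=0, completes. Q0=[] Q1=[P3] Q2=[]
t=17-18: P3@Q1 runs 1, rem=0, completes. Q0=[] Q1=[] Q2=[]

Answer: P1(0-3) P2(3-6) P3(6-9) P1(9-14) P2(14-17) P3(17-18)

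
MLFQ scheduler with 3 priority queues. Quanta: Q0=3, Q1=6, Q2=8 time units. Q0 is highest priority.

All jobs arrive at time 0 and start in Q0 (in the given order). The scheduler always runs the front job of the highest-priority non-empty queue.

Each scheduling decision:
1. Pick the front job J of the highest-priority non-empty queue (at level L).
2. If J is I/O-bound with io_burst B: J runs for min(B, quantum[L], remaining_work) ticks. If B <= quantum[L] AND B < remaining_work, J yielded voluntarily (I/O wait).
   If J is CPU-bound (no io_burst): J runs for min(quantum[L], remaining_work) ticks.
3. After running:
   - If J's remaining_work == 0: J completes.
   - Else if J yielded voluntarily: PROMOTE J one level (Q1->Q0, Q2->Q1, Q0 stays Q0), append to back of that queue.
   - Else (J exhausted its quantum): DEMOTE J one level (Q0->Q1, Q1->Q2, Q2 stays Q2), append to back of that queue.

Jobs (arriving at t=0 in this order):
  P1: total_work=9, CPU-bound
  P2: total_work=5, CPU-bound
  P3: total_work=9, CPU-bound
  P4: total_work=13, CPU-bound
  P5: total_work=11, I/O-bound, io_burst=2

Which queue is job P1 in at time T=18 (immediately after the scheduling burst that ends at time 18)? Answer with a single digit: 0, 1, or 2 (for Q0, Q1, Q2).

t=0-3: P1@Q0 runs 3, rem=6, quantum used, demote→Q1. Q0=[P2,P3,P4,P5] Q1=[P1] Q2=[]
t=3-6: P2@Q0 runs 3, rem=2, quantum used, demote→Q1. Q0=[P3,P4,P5] Q1=[P1,P2] Q2=[]
t=6-9: P3@Q0 runs 3, rem=6, quantum used, demote→Q1. Q0=[P4,P5] Q1=[P1,P2,P3] Q2=[]
t=9-12: P4@Q0 runs 3, rem=10, quantum used, demote→Q1. Q0=[P5] Q1=[P1,P2,P3,P4] Q2=[]
t=12-14: P5@Q0 runs 2, rem=9, I/O yield, promote→Q0. Q0=[P5] Q1=[P1,P2,P3,P4] Q2=[]
t=14-16: P5@Q0 runs 2, rem=7, I/O yield, promote→Q0. Q0=[P5] Q1=[P1,P2,P3,P4] Q2=[]
t=16-18: P5@Q0 runs 2, rem=5, I/O yield, promote→Q0. Q0=[P5] Q1=[P1,P2,P3,P4] Q2=[]
t=18-20: P5@Q0 runs 2, rem=3, I/O yield, promote→Q0. Q0=[P5] Q1=[P1,P2,P3,P4] Q2=[]
t=20-22: P5@Q0 runs 2, rem=1, I/O yield, promote→Q0. Q0=[P5] Q1=[P1,P2,P3,P4] Q2=[]
t=22-23: P5@Q0 runs 1, rem=0, completes. Q0=[] Q1=[P1,P2,P3,P4] Q2=[]
t=23-29: P1@Q1 runs 6, rem=0, completes. Q0=[] Q1=[P2,P3,P4] Q2=[]
t=29-31: P2@Q1 runs 2, rem=0, completes. Q0=[] Q1=[P3,P4] Q2=[]
t=31-37: P3@Q1 runs 6, rem=0, completes. Q0=[] Q1=[P4] Q2=[]
t=37-43: P4@Q1 runs 6, rem=4, quantum used, demote→Q2. Q0=[] Q1=[] Q2=[P4]
t=43-47: P4@Q2 runs 4, rem=0, completes. Q0=[] Q1=[] Q2=[]

Answer: 1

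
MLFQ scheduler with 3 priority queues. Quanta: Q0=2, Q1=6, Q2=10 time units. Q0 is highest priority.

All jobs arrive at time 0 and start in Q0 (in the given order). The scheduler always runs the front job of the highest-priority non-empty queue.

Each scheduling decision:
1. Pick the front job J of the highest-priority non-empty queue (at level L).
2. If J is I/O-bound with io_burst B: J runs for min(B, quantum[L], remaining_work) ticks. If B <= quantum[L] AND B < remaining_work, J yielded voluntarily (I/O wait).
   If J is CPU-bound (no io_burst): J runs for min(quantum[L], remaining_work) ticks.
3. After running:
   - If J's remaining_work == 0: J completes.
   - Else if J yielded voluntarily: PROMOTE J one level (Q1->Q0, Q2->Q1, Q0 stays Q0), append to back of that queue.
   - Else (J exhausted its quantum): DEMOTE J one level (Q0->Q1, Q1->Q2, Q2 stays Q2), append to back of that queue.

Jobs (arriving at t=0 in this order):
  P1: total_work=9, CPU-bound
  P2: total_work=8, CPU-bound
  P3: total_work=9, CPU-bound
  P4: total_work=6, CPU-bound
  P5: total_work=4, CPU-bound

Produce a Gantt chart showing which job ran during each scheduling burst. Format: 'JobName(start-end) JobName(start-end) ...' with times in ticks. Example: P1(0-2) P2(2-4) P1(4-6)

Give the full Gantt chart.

Answer: P1(0-2) P2(2-4) P3(4-6) P4(6-8) P5(8-10) P1(10-16) P2(16-22) P3(22-28) P4(28-32) P5(32-34) P1(34-35) P3(35-36)

Derivation:
t=0-2: P1@Q0 runs 2, rem=7, quantum used, demote→Q1. Q0=[P2,P3,P4,P5] Q1=[P1] Q2=[]
t=2-4: P2@Q0 runs 2, rem=6, quantum used, demote→Q1. Q0=[P3,P4,P5] Q1=[P1,P2] Q2=[]
t=4-6: P3@Q0 runs 2, rem=7, quantum used, demote→Q1. Q0=[P4,P5] Q1=[P1,P2,P3] Q2=[]
t=6-8: P4@Q0 runs 2, rem=4, quantum used, demote→Q1. Q0=[P5] Q1=[P1,P2,P3,P4] Q2=[]
t=8-10: P5@Q0 runs 2, rem=2, quantum used, demote→Q1. Q0=[] Q1=[P1,P2,P3,P4,P5] Q2=[]
t=10-16: P1@Q1 runs 6, rem=1, quantum used, demote→Q2. Q0=[] Q1=[P2,P3,P4,P5] Q2=[P1]
t=16-22: P2@Q1 runs 6, rem=0, completes. Q0=[] Q1=[P3,P4,P5] Q2=[P1]
t=22-28: P3@Q1 runs 6, rem=1, quantum used, demote→Q2. Q0=[] Q1=[P4,P5] Q2=[P1,P3]
t=28-32: P4@Q1 runs 4, rem=0, completes. Q0=[] Q1=[P5] Q2=[P1,P3]
t=32-34: P5@Q1 runs 2, rem=0, completes. Q0=[] Q1=[] Q2=[P1,P3]
t=34-35: P1@Q2 runs 1, rem=0, completes. Q0=[] Q1=[] Q2=[P3]
t=35-36: P3@Q2 runs 1, rem=0, completes. Q0=[] Q1=[] Q2=[]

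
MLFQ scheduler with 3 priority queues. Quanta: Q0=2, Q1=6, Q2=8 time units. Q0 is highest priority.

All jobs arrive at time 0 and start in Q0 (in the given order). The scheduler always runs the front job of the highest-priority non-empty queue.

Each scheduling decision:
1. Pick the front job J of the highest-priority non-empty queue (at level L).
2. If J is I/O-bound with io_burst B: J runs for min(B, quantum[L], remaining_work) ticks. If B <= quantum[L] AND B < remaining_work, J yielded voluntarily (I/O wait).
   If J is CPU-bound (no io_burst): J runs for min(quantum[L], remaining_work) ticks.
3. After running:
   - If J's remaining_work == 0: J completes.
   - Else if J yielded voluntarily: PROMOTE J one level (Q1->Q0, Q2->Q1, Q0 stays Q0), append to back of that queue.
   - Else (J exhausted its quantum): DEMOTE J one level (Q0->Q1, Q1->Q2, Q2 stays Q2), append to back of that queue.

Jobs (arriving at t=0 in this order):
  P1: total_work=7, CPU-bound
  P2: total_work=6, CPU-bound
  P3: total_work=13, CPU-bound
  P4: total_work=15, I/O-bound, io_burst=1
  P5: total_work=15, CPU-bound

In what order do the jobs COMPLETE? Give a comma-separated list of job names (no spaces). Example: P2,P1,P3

t=0-2: P1@Q0 runs 2, rem=5, quantum used, demote→Q1. Q0=[P2,P3,P4,P5] Q1=[P1] Q2=[]
t=2-4: P2@Q0 runs 2, rem=4, quantum used, demote→Q1. Q0=[P3,P4,P5] Q1=[P1,P2] Q2=[]
t=4-6: P3@Q0 runs 2, rem=11, quantum used, demote→Q1. Q0=[P4,P5] Q1=[P1,P2,P3] Q2=[]
t=6-7: P4@Q0 runs 1, rem=14, I/O yield, promote→Q0. Q0=[P5,P4] Q1=[P1,P2,P3] Q2=[]
t=7-9: P5@Q0 runs 2, rem=13, quantum used, demote→Q1. Q0=[P4] Q1=[P1,P2,P3,P5] Q2=[]
t=9-10: P4@Q0 runs 1, rem=13, I/O yield, promote→Q0. Q0=[P4] Q1=[P1,P2,P3,P5] Q2=[]
t=10-11: P4@Q0 runs 1, rem=12, I/O yield, promote→Q0. Q0=[P4] Q1=[P1,P2,P3,P5] Q2=[]
t=11-12: P4@Q0 runs 1, rem=11, I/O yield, promote→Q0. Q0=[P4] Q1=[P1,P2,P3,P5] Q2=[]
t=12-13: P4@Q0 runs 1, rem=10, I/O yield, promote→Q0. Q0=[P4] Q1=[P1,P2,P3,P5] Q2=[]
t=13-14: P4@Q0 runs 1, rem=9, I/O yield, promote→Q0. Q0=[P4] Q1=[P1,P2,P3,P5] Q2=[]
t=14-15: P4@Q0 runs 1, rem=8, I/O yield, promote→Q0. Q0=[P4] Q1=[P1,P2,P3,P5] Q2=[]
t=15-16: P4@Q0 runs 1, rem=7, I/O yield, promote→Q0. Q0=[P4] Q1=[P1,P2,P3,P5] Q2=[]
t=16-17: P4@Q0 runs 1, rem=6, I/O yield, promote→Q0. Q0=[P4] Q1=[P1,P2,P3,P5] Q2=[]
t=17-18: P4@Q0 runs 1, rem=5, I/O yield, promote→Q0. Q0=[P4] Q1=[P1,P2,P3,P5] Q2=[]
t=18-19: P4@Q0 runs 1, rem=4, I/O yield, promote→Q0. Q0=[P4] Q1=[P1,P2,P3,P5] Q2=[]
t=19-20: P4@Q0 runs 1, rem=3, I/O yield, promote→Q0. Q0=[P4] Q1=[P1,P2,P3,P5] Q2=[]
t=20-21: P4@Q0 runs 1, rem=2, I/O yield, promote→Q0. Q0=[P4] Q1=[P1,P2,P3,P5] Q2=[]
t=21-22: P4@Q0 runs 1, rem=1, I/O yield, promote→Q0. Q0=[P4] Q1=[P1,P2,P3,P5] Q2=[]
t=22-23: P4@Q0 runs 1, rem=0, completes. Q0=[] Q1=[P1,P2,P3,P5] Q2=[]
t=23-28: P1@Q1 runs 5, rem=0, completes. Q0=[] Q1=[P2,P3,P5] Q2=[]
t=28-32: P2@Q1 runs 4, rem=0, completes. Q0=[] Q1=[P3,P5] Q2=[]
t=32-38: P3@Q1 runs 6, rem=5, quantum used, demote→Q2. Q0=[] Q1=[P5] Q2=[P3]
t=38-44: P5@Q1 runs 6, rem=7, quantum used, demote→Q2. Q0=[] Q1=[] Q2=[P3,P5]
t=44-49: P3@Q2 runs 5, rem=0, completes. Q0=[] Q1=[] Q2=[P5]
t=49-56: P5@Q2 runs 7, rem=0, completes. Q0=[] Q1=[] Q2=[]

Answer: P4,P1,P2,P3,P5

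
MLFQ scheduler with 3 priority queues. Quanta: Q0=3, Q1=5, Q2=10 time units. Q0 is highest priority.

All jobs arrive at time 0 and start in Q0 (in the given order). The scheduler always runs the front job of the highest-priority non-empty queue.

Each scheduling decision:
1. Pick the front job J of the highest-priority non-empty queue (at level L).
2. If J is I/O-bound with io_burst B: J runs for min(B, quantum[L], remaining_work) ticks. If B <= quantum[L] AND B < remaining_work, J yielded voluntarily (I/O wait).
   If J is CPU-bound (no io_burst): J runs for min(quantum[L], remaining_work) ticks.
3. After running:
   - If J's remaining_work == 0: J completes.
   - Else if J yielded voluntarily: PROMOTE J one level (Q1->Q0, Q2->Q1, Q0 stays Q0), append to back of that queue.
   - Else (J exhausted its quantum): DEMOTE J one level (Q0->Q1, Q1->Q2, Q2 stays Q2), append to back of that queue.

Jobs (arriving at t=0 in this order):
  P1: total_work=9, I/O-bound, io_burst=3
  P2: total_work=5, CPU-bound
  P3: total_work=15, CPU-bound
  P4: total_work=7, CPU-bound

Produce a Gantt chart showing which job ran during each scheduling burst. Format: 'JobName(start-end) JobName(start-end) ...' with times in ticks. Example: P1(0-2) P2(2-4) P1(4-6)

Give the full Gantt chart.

Answer: P1(0-3) P2(3-6) P3(6-9) P4(9-12) P1(12-15) P1(15-18) P2(18-20) P3(20-25) P4(25-29) P3(29-36)

Derivation:
t=0-3: P1@Q0 runs 3, rem=6, I/O yield, promote→Q0. Q0=[P2,P3,P4,P1] Q1=[] Q2=[]
t=3-6: P2@Q0 runs 3, rem=2, quantum used, demote→Q1. Q0=[P3,P4,P1] Q1=[P2] Q2=[]
t=6-9: P3@Q0 runs 3, rem=12, quantum used, demote→Q1. Q0=[P4,P1] Q1=[P2,P3] Q2=[]
t=9-12: P4@Q0 runs 3, rem=4, quantum used, demote→Q1. Q0=[P1] Q1=[P2,P3,P4] Q2=[]
t=12-15: P1@Q0 runs 3, rem=3, I/O yield, promote→Q0. Q0=[P1] Q1=[P2,P3,P4] Q2=[]
t=15-18: P1@Q0 runs 3, rem=0, completes. Q0=[] Q1=[P2,P3,P4] Q2=[]
t=18-20: P2@Q1 runs 2, rem=0, completes. Q0=[] Q1=[P3,P4] Q2=[]
t=20-25: P3@Q1 runs 5, rem=7, quantum used, demote→Q2. Q0=[] Q1=[P4] Q2=[P3]
t=25-29: P4@Q1 runs 4, rem=0, completes. Q0=[] Q1=[] Q2=[P3]
t=29-36: P3@Q2 runs 7, rem=0, completes. Q0=[] Q1=[] Q2=[]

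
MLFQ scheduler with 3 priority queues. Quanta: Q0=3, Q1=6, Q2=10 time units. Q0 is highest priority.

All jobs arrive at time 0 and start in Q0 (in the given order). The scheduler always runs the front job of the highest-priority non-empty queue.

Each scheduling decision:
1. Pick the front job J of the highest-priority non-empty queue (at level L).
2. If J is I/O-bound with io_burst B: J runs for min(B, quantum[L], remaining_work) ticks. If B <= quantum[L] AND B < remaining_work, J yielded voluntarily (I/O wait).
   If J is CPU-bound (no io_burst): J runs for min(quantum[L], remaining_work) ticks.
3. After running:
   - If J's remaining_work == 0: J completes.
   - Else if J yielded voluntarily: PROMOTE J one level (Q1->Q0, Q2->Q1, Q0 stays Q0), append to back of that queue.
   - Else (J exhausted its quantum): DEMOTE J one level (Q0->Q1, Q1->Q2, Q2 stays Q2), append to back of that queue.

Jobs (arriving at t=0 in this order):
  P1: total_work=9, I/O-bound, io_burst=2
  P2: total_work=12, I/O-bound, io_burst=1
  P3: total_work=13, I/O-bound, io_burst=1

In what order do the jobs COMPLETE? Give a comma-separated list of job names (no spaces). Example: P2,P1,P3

Answer: P1,P2,P3

Derivation:
t=0-2: P1@Q0 runs 2, rem=7, I/O yield, promote→Q0. Q0=[P2,P3,P1] Q1=[] Q2=[]
t=2-3: P2@Q0 runs 1, rem=11, I/O yield, promote→Q0. Q0=[P3,P1,P2] Q1=[] Q2=[]
t=3-4: P3@Q0 runs 1, rem=12, I/O yield, promote→Q0. Q0=[P1,P2,P3] Q1=[] Q2=[]
t=4-6: P1@Q0 runs 2, rem=5, I/O yield, promote→Q0. Q0=[P2,P3,P1] Q1=[] Q2=[]
t=6-7: P2@Q0 runs 1, rem=10, I/O yield, promote→Q0. Q0=[P3,P1,P2] Q1=[] Q2=[]
t=7-8: P3@Q0 runs 1, rem=11, I/O yield, promote→Q0. Q0=[P1,P2,P3] Q1=[] Q2=[]
t=8-10: P1@Q0 runs 2, rem=3, I/O yield, promote→Q0. Q0=[P2,P3,P1] Q1=[] Q2=[]
t=10-11: P2@Q0 runs 1, rem=9, I/O yield, promote→Q0. Q0=[P3,P1,P2] Q1=[] Q2=[]
t=11-12: P3@Q0 runs 1, rem=10, I/O yield, promote→Q0. Q0=[P1,P2,P3] Q1=[] Q2=[]
t=12-14: P1@Q0 runs 2, rem=1, I/O yield, promote→Q0. Q0=[P2,P3,P1] Q1=[] Q2=[]
t=14-15: P2@Q0 runs 1, rem=8, I/O yield, promote→Q0. Q0=[P3,P1,P2] Q1=[] Q2=[]
t=15-16: P3@Q0 runs 1, rem=9, I/O yield, promote→Q0. Q0=[P1,P2,P3] Q1=[] Q2=[]
t=16-17: P1@Q0 runs 1, rem=0, completes. Q0=[P2,P3] Q1=[] Q2=[]
t=17-18: P2@Q0 runs 1, rem=7, I/O yield, promote→Q0. Q0=[P3,P2] Q1=[] Q2=[]
t=18-19: P3@Q0 runs 1, rem=8, I/O yield, promote→Q0. Q0=[P2,P3] Q1=[] Q2=[]
t=19-20: P2@Q0 runs 1, rem=6, I/O yield, promote→Q0. Q0=[P3,P2] Q1=[] Q2=[]
t=20-21: P3@Q0 runs 1, rem=7, I/O yield, promote→Q0. Q0=[P2,P3] Q1=[] Q2=[]
t=21-22: P2@Q0 runs 1, rem=5, I/O yield, promote→Q0. Q0=[P3,P2] Q1=[] Q2=[]
t=22-23: P3@Q0 runs 1, rem=6, I/O yield, promote→Q0. Q0=[P2,P3] Q1=[] Q2=[]
t=23-24: P2@Q0 runs 1, rem=4, I/O yield, promote→Q0. Q0=[P3,P2] Q1=[] Q2=[]
t=24-25: P3@Q0 runs 1, rem=5, I/O yield, promote→Q0. Q0=[P2,P3] Q1=[] Q2=[]
t=25-26: P2@Q0 runs 1, rem=3, I/O yield, promote→Q0. Q0=[P3,P2] Q1=[] Q2=[]
t=26-27: P3@Q0 runs 1, rem=4, I/O yield, promote→Q0. Q0=[P2,P3] Q1=[] Q2=[]
t=27-28: P2@Q0 runs 1, rem=2, I/O yield, promote→Q0. Q0=[P3,P2] Q1=[] Q2=[]
t=28-29: P3@Q0 runs 1, rem=3, I/O yield, promote→Q0. Q0=[P2,P3] Q1=[] Q2=[]
t=29-30: P2@Q0 runs 1, rem=1, I/O yield, promote→Q0. Q0=[P3,P2] Q1=[] Q2=[]
t=30-31: P3@Q0 runs 1, rem=2, I/O yield, promote→Q0. Q0=[P2,P3] Q1=[] Q2=[]
t=31-32: P2@Q0 runs 1, rem=0, completes. Q0=[P3] Q1=[] Q2=[]
t=32-33: P3@Q0 runs 1, rem=1, I/O yield, promote→Q0. Q0=[P3] Q1=[] Q2=[]
t=33-34: P3@Q0 runs 1, rem=0, completes. Q0=[] Q1=[] Q2=[]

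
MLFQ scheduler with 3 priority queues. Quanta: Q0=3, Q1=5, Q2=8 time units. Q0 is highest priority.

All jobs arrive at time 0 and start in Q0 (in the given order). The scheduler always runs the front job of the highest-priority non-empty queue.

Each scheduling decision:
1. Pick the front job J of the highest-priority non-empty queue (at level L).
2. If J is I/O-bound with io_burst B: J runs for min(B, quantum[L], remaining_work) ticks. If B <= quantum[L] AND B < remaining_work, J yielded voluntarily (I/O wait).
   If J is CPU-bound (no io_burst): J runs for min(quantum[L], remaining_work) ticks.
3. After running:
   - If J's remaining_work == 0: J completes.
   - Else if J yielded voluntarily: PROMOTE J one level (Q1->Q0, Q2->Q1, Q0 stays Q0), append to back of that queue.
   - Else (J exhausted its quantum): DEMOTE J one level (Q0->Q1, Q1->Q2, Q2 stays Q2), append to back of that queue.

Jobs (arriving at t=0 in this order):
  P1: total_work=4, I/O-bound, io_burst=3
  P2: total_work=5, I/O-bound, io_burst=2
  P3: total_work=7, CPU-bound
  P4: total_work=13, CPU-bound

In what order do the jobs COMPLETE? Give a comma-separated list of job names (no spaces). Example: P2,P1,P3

Answer: P1,P2,P3,P4

Derivation:
t=0-3: P1@Q0 runs 3, rem=1, I/O yield, promote→Q0. Q0=[P2,P3,P4,P1] Q1=[] Q2=[]
t=3-5: P2@Q0 runs 2, rem=3, I/O yield, promote→Q0. Q0=[P3,P4,P1,P2] Q1=[] Q2=[]
t=5-8: P3@Q0 runs 3, rem=4, quantum used, demote→Q1. Q0=[P4,P1,P2] Q1=[P3] Q2=[]
t=8-11: P4@Q0 runs 3, rem=10, quantum used, demote→Q1. Q0=[P1,P2] Q1=[P3,P4] Q2=[]
t=11-12: P1@Q0 runs 1, rem=0, completes. Q0=[P2] Q1=[P3,P4] Q2=[]
t=12-14: P2@Q0 runs 2, rem=1, I/O yield, promote→Q0. Q0=[P2] Q1=[P3,P4] Q2=[]
t=14-15: P2@Q0 runs 1, rem=0, completes. Q0=[] Q1=[P3,P4] Q2=[]
t=15-19: P3@Q1 runs 4, rem=0, completes. Q0=[] Q1=[P4] Q2=[]
t=19-24: P4@Q1 runs 5, rem=5, quantum used, demote→Q2. Q0=[] Q1=[] Q2=[P4]
t=24-29: P4@Q2 runs 5, rem=0, completes. Q0=[] Q1=[] Q2=[]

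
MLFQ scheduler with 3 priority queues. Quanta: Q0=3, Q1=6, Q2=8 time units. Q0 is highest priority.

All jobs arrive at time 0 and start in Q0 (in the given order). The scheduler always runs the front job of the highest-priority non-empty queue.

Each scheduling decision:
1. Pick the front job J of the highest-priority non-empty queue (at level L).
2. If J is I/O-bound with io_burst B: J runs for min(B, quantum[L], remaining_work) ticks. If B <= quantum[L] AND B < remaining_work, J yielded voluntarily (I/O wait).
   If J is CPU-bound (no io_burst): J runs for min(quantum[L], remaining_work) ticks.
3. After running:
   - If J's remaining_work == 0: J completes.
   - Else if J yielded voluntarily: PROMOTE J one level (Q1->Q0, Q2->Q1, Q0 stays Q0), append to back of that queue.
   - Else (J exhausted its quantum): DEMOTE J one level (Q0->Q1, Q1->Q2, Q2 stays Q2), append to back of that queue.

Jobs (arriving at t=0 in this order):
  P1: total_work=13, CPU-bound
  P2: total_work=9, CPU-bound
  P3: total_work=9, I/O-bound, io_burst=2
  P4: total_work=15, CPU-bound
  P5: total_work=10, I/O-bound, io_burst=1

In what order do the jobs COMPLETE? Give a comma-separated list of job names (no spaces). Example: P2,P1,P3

Answer: P3,P5,P2,P1,P4

Derivation:
t=0-3: P1@Q0 runs 3, rem=10, quantum used, demote→Q1. Q0=[P2,P3,P4,P5] Q1=[P1] Q2=[]
t=3-6: P2@Q0 runs 3, rem=6, quantum used, demote→Q1. Q0=[P3,P4,P5] Q1=[P1,P2] Q2=[]
t=6-8: P3@Q0 runs 2, rem=7, I/O yield, promote→Q0. Q0=[P4,P5,P3] Q1=[P1,P2] Q2=[]
t=8-11: P4@Q0 runs 3, rem=12, quantum used, demote→Q1. Q0=[P5,P3] Q1=[P1,P2,P4] Q2=[]
t=11-12: P5@Q0 runs 1, rem=9, I/O yield, promote→Q0. Q0=[P3,P5] Q1=[P1,P2,P4] Q2=[]
t=12-14: P3@Q0 runs 2, rem=5, I/O yield, promote→Q0. Q0=[P5,P3] Q1=[P1,P2,P4] Q2=[]
t=14-15: P5@Q0 runs 1, rem=8, I/O yield, promote→Q0. Q0=[P3,P5] Q1=[P1,P2,P4] Q2=[]
t=15-17: P3@Q0 runs 2, rem=3, I/O yield, promote→Q0. Q0=[P5,P3] Q1=[P1,P2,P4] Q2=[]
t=17-18: P5@Q0 runs 1, rem=7, I/O yield, promote→Q0. Q0=[P3,P5] Q1=[P1,P2,P4] Q2=[]
t=18-20: P3@Q0 runs 2, rem=1, I/O yield, promote→Q0. Q0=[P5,P3] Q1=[P1,P2,P4] Q2=[]
t=20-21: P5@Q0 runs 1, rem=6, I/O yield, promote→Q0. Q0=[P3,P5] Q1=[P1,P2,P4] Q2=[]
t=21-22: P3@Q0 runs 1, rem=0, completes. Q0=[P5] Q1=[P1,P2,P4] Q2=[]
t=22-23: P5@Q0 runs 1, rem=5, I/O yield, promote→Q0. Q0=[P5] Q1=[P1,P2,P4] Q2=[]
t=23-24: P5@Q0 runs 1, rem=4, I/O yield, promote→Q0. Q0=[P5] Q1=[P1,P2,P4] Q2=[]
t=24-25: P5@Q0 runs 1, rem=3, I/O yield, promote→Q0. Q0=[P5] Q1=[P1,P2,P4] Q2=[]
t=25-26: P5@Q0 runs 1, rem=2, I/O yield, promote→Q0. Q0=[P5] Q1=[P1,P2,P4] Q2=[]
t=26-27: P5@Q0 runs 1, rem=1, I/O yield, promote→Q0. Q0=[P5] Q1=[P1,P2,P4] Q2=[]
t=27-28: P5@Q0 runs 1, rem=0, completes. Q0=[] Q1=[P1,P2,P4] Q2=[]
t=28-34: P1@Q1 runs 6, rem=4, quantum used, demote→Q2. Q0=[] Q1=[P2,P4] Q2=[P1]
t=34-40: P2@Q1 runs 6, rem=0, completes. Q0=[] Q1=[P4] Q2=[P1]
t=40-46: P4@Q1 runs 6, rem=6, quantum used, demote→Q2. Q0=[] Q1=[] Q2=[P1,P4]
t=46-50: P1@Q2 runs 4, rem=0, completes. Q0=[] Q1=[] Q2=[P4]
t=50-56: P4@Q2 runs 6, rem=0, completes. Q0=[] Q1=[] Q2=[]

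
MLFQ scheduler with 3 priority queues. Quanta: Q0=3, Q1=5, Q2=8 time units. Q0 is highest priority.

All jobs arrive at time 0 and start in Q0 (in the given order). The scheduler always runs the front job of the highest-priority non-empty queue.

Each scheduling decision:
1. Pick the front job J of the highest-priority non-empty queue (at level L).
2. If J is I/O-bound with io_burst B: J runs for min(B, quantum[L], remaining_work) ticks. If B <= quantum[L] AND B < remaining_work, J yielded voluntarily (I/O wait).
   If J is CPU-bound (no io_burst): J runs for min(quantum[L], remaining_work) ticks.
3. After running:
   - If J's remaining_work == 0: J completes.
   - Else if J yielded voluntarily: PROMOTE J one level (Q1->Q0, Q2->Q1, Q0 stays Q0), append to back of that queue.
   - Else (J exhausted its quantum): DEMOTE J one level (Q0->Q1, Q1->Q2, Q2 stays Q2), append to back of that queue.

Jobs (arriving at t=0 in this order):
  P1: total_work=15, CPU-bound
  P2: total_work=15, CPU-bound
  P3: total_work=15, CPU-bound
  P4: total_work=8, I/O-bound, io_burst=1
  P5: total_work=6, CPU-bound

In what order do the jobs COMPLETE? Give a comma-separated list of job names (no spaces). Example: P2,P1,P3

t=0-3: P1@Q0 runs 3, rem=12, quantum used, demote→Q1. Q0=[P2,P3,P4,P5] Q1=[P1] Q2=[]
t=3-6: P2@Q0 runs 3, rem=12, quantum used, demote→Q1. Q0=[P3,P4,P5] Q1=[P1,P2] Q2=[]
t=6-9: P3@Q0 runs 3, rem=12, quantum used, demote→Q1. Q0=[P4,P5] Q1=[P1,P2,P3] Q2=[]
t=9-10: P4@Q0 runs 1, rem=7, I/O yield, promote→Q0. Q0=[P5,P4] Q1=[P1,P2,P3] Q2=[]
t=10-13: P5@Q0 runs 3, rem=3, quantum used, demote→Q1. Q0=[P4] Q1=[P1,P2,P3,P5] Q2=[]
t=13-14: P4@Q0 runs 1, rem=6, I/O yield, promote→Q0. Q0=[P4] Q1=[P1,P2,P3,P5] Q2=[]
t=14-15: P4@Q0 runs 1, rem=5, I/O yield, promote→Q0. Q0=[P4] Q1=[P1,P2,P3,P5] Q2=[]
t=15-16: P4@Q0 runs 1, rem=4, I/O yield, promote→Q0. Q0=[P4] Q1=[P1,P2,P3,P5] Q2=[]
t=16-17: P4@Q0 runs 1, rem=3, I/O yield, promote→Q0. Q0=[P4] Q1=[P1,P2,P3,P5] Q2=[]
t=17-18: P4@Q0 runs 1, rem=2, I/O yield, promote→Q0. Q0=[P4] Q1=[P1,P2,P3,P5] Q2=[]
t=18-19: P4@Q0 runs 1, rem=1, I/O yield, promote→Q0. Q0=[P4] Q1=[P1,P2,P3,P5] Q2=[]
t=19-20: P4@Q0 runs 1, rem=0, completes. Q0=[] Q1=[P1,P2,P3,P5] Q2=[]
t=20-25: P1@Q1 runs 5, rem=7, quantum used, demote→Q2. Q0=[] Q1=[P2,P3,P5] Q2=[P1]
t=25-30: P2@Q1 runs 5, rem=7, quantum used, demote→Q2. Q0=[] Q1=[P3,P5] Q2=[P1,P2]
t=30-35: P3@Q1 runs 5, rem=7, quantum used, demote→Q2. Q0=[] Q1=[P5] Q2=[P1,P2,P3]
t=35-38: P5@Q1 runs 3, rem=0, completes. Q0=[] Q1=[] Q2=[P1,P2,P3]
t=38-45: P1@Q2 runs 7, rem=0, completes. Q0=[] Q1=[] Q2=[P2,P3]
t=45-52: P2@Q2 runs 7, rem=0, completes. Q0=[] Q1=[] Q2=[P3]
t=52-59: P3@Q2 runs 7, rem=0, completes. Q0=[] Q1=[] Q2=[]

Answer: P4,P5,P1,P2,P3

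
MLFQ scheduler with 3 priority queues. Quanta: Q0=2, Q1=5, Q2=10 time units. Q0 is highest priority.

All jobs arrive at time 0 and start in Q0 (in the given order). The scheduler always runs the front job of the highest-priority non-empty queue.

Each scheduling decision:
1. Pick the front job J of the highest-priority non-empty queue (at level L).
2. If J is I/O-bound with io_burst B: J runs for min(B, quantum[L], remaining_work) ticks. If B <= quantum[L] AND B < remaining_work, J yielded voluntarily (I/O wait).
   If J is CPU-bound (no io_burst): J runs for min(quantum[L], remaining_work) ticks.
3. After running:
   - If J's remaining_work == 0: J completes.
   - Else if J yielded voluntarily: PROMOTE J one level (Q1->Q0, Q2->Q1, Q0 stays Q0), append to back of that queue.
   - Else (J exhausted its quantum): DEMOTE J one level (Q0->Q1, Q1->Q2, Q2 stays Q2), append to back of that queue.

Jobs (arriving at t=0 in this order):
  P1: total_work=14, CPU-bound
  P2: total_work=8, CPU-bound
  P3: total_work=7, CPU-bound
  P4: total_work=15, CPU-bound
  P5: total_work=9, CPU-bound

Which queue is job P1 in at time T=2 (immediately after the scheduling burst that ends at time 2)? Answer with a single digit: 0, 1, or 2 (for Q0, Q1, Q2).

t=0-2: P1@Q0 runs 2, rem=12, quantum used, demote→Q1. Q0=[P2,P3,P4,P5] Q1=[P1] Q2=[]
t=2-4: P2@Q0 runs 2, rem=6, quantum used, demote→Q1. Q0=[P3,P4,P5] Q1=[P1,P2] Q2=[]
t=4-6: P3@Q0 runs 2, rem=5, quantum used, demote→Q1. Q0=[P4,P5] Q1=[P1,P2,P3] Q2=[]
t=6-8: P4@Q0 runs 2, rem=13, quantum used, demote→Q1. Q0=[P5] Q1=[P1,P2,P3,P4] Q2=[]
t=8-10: P5@Q0 runs 2, rem=7, quantum used, demote→Q1. Q0=[] Q1=[P1,P2,P3,P4,P5] Q2=[]
t=10-15: P1@Q1 runs 5, rem=7, quantum used, demote→Q2. Q0=[] Q1=[P2,P3,P4,P5] Q2=[P1]
t=15-20: P2@Q1 runs 5, rem=1, quantum used, demote→Q2. Q0=[] Q1=[P3,P4,P5] Q2=[P1,P2]
t=20-25: P3@Q1 runs 5, rem=0, completes. Q0=[] Q1=[P4,P5] Q2=[P1,P2]
t=25-30: P4@Q1 runs 5, rem=8, quantum used, demote→Q2. Q0=[] Q1=[P5] Q2=[P1,P2,P4]
t=30-35: P5@Q1 runs 5, rem=2, quantum used, demote→Q2. Q0=[] Q1=[] Q2=[P1,P2,P4,P5]
t=35-42: P1@Q2 runs 7, rem=0, completes. Q0=[] Q1=[] Q2=[P2,P4,P5]
t=42-43: P2@Q2 runs 1, rem=0, completes. Q0=[] Q1=[] Q2=[P4,P5]
t=43-51: P4@Q2 runs 8, rem=0, completes. Q0=[] Q1=[] Q2=[P5]
t=51-53: P5@Q2 runs 2, rem=0, completes. Q0=[] Q1=[] Q2=[]

Answer: 1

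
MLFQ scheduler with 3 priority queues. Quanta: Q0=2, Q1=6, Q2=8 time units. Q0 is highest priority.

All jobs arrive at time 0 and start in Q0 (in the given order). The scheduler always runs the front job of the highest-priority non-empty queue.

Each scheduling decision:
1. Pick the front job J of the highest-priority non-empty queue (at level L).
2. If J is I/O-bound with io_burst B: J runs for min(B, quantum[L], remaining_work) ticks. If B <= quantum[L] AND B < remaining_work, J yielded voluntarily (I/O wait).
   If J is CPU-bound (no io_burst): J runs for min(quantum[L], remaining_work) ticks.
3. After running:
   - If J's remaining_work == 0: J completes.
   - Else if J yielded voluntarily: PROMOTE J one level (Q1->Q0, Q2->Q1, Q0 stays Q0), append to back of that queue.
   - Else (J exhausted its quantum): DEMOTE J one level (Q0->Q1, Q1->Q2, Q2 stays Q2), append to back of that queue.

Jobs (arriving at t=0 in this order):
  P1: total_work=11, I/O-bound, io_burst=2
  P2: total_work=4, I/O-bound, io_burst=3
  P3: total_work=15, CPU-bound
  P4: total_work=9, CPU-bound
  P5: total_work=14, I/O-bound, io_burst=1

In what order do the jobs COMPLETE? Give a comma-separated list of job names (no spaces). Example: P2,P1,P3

t=0-2: P1@Q0 runs 2, rem=9, I/O yield, promote→Q0. Q0=[P2,P3,P4,P5,P1] Q1=[] Q2=[]
t=2-4: P2@Q0 runs 2, rem=2, quantum used, demote→Q1. Q0=[P3,P4,P5,P1] Q1=[P2] Q2=[]
t=4-6: P3@Q0 runs 2, rem=13, quantum used, demote→Q1. Q0=[P4,P5,P1] Q1=[P2,P3] Q2=[]
t=6-8: P4@Q0 runs 2, rem=7, quantum used, demote→Q1. Q0=[P5,P1] Q1=[P2,P3,P4] Q2=[]
t=8-9: P5@Q0 runs 1, rem=13, I/O yield, promote→Q0. Q0=[P1,P5] Q1=[P2,P3,P4] Q2=[]
t=9-11: P1@Q0 runs 2, rem=7, I/O yield, promote→Q0. Q0=[P5,P1] Q1=[P2,P3,P4] Q2=[]
t=11-12: P5@Q0 runs 1, rem=12, I/O yield, promote→Q0. Q0=[P1,P5] Q1=[P2,P3,P4] Q2=[]
t=12-14: P1@Q0 runs 2, rem=5, I/O yield, promote→Q0. Q0=[P5,P1] Q1=[P2,P3,P4] Q2=[]
t=14-15: P5@Q0 runs 1, rem=11, I/O yield, promote→Q0. Q0=[P1,P5] Q1=[P2,P3,P4] Q2=[]
t=15-17: P1@Q0 runs 2, rem=3, I/O yield, promote→Q0. Q0=[P5,P1] Q1=[P2,P3,P4] Q2=[]
t=17-18: P5@Q0 runs 1, rem=10, I/O yield, promote→Q0. Q0=[P1,P5] Q1=[P2,P3,P4] Q2=[]
t=18-20: P1@Q0 runs 2, rem=1, I/O yield, promote→Q0. Q0=[P5,P1] Q1=[P2,P3,P4] Q2=[]
t=20-21: P5@Q0 runs 1, rem=9, I/O yield, promote→Q0. Q0=[P1,P5] Q1=[P2,P3,P4] Q2=[]
t=21-22: P1@Q0 runs 1, rem=0, completes. Q0=[P5] Q1=[P2,P3,P4] Q2=[]
t=22-23: P5@Q0 runs 1, rem=8, I/O yield, promote→Q0. Q0=[P5] Q1=[P2,P3,P4] Q2=[]
t=23-24: P5@Q0 runs 1, rem=7, I/O yield, promote→Q0. Q0=[P5] Q1=[P2,P3,P4] Q2=[]
t=24-25: P5@Q0 runs 1, rem=6, I/O yield, promote→Q0. Q0=[P5] Q1=[P2,P3,P4] Q2=[]
t=25-26: P5@Q0 runs 1, rem=5, I/O yield, promote→Q0. Q0=[P5] Q1=[P2,P3,P4] Q2=[]
t=26-27: P5@Q0 runs 1, rem=4, I/O yield, promote→Q0. Q0=[P5] Q1=[P2,P3,P4] Q2=[]
t=27-28: P5@Q0 runs 1, rem=3, I/O yield, promote→Q0. Q0=[P5] Q1=[P2,P3,P4] Q2=[]
t=28-29: P5@Q0 runs 1, rem=2, I/O yield, promote→Q0. Q0=[P5] Q1=[P2,P3,P4] Q2=[]
t=29-30: P5@Q0 runs 1, rem=1, I/O yield, promote→Q0. Q0=[P5] Q1=[P2,P3,P4] Q2=[]
t=30-31: P5@Q0 runs 1, rem=0, completes. Q0=[] Q1=[P2,P3,P4] Q2=[]
t=31-33: P2@Q1 runs 2, rem=0, completes. Q0=[] Q1=[P3,P4] Q2=[]
t=33-39: P3@Q1 runs 6, rem=7, quantum used, demote→Q2. Q0=[] Q1=[P4] Q2=[P3]
t=39-45: P4@Q1 runs 6, rem=1, quantum used, demote→Q2. Q0=[] Q1=[] Q2=[P3,P4]
t=45-52: P3@Q2 runs 7, rem=0, completes. Q0=[] Q1=[] Q2=[P4]
t=52-53: P4@Q2 runs 1, rem=0, completes. Q0=[] Q1=[] Q2=[]

Answer: P1,P5,P2,P3,P4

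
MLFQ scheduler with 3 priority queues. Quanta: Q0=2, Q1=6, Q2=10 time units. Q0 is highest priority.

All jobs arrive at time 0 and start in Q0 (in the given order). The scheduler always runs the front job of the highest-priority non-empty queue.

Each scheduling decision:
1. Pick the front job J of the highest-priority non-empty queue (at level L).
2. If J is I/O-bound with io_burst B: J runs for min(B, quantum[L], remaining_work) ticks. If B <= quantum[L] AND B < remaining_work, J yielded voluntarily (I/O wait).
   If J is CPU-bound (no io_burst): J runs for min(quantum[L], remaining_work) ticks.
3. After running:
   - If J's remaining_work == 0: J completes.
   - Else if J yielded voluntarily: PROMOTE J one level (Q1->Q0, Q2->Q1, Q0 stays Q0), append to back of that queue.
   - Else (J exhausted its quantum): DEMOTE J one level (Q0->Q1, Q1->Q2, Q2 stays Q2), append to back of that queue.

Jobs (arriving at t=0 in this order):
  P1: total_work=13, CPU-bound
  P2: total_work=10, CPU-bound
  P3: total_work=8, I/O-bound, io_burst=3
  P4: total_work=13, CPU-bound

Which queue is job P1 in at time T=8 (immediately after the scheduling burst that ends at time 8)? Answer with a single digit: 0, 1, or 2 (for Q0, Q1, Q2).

Answer: 1

Derivation:
t=0-2: P1@Q0 runs 2, rem=11, quantum used, demote→Q1. Q0=[P2,P3,P4] Q1=[P1] Q2=[]
t=2-4: P2@Q0 runs 2, rem=8, quantum used, demote→Q1. Q0=[P3,P4] Q1=[P1,P2] Q2=[]
t=4-6: P3@Q0 runs 2, rem=6, quantum used, demote→Q1. Q0=[P4] Q1=[P1,P2,P3] Q2=[]
t=6-8: P4@Q0 runs 2, rem=11, quantum used, demote→Q1. Q0=[] Q1=[P1,P2,P3,P4] Q2=[]
t=8-14: P1@Q1 runs 6, rem=5, quantum used, demote→Q2. Q0=[] Q1=[P2,P3,P4] Q2=[P1]
t=14-20: P2@Q1 runs 6, rem=2, quantum used, demote→Q2. Q0=[] Q1=[P3,P4] Q2=[P1,P2]
t=20-23: P3@Q1 runs 3, rem=3, I/O yield, promote→Q0. Q0=[P3] Q1=[P4] Q2=[P1,P2]
t=23-25: P3@Q0 runs 2, rem=1, quantum used, demote→Q1. Q0=[] Q1=[P4,P3] Q2=[P1,P2]
t=25-31: P4@Q1 runs 6, rem=5, quantum used, demote→Q2. Q0=[] Q1=[P3] Q2=[P1,P2,P4]
t=31-32: P3@Q1 runs 1, rem=0, completes. Q0=[] Q1=[] Q2=[P1,P2,P4]
t=32-37: P1@Q2 runs 5, rem=0, completes. Q0=[] Q1=[] Q2=[P2,P4]
t=37-39: P2@Q2 runs 2, rem=0, completes. Q0=[] Q1=[] Q2=[P4]
t=39-44: P4@Q2 runs 5, rem=0, completes. Q0=[] Q1=[] Q2=[]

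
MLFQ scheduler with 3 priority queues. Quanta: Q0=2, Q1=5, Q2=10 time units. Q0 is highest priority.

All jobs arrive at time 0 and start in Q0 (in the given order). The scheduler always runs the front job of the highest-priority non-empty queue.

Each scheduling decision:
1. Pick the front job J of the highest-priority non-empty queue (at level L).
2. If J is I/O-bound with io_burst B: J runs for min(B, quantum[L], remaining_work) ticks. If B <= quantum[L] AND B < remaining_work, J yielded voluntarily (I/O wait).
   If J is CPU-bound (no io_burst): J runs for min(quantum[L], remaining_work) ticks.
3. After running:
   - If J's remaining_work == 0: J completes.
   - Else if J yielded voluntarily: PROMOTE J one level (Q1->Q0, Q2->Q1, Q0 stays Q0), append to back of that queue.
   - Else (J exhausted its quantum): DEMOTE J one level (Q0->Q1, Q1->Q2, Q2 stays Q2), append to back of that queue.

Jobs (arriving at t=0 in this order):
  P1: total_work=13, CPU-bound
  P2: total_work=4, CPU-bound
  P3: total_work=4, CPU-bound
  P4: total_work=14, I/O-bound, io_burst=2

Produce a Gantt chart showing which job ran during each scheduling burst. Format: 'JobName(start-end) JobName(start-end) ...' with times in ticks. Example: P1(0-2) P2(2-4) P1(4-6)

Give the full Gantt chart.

Answer: P1(0-2) P2(2-4) P3(4-6) P4(6-8) P4(8-10) P4(10-12) P4(12-14) P4(14-16) P4(16-18) P4(18-20) P1(20-25) P2(25-27) P3(27-29) P1(29-35)

Derivation:
t=0-2: P1@Q0 runs 2, rem=11, quantum used, demote→Q1. Q0=[P2,P3,P4] Q1=[P1] Q2=[]
t=2-4: P2@Q0 runs 2, rem=2, quantum used, demote→Q1. Q0=[P3,P4] Q1=[P1,P2] Q2=[]
t=4-6: P3@Q0 runs 2, rem=2, quantum used, demote→Q1. Q0=[P4] Q1=[P1,P2,P3] Q2=[]
t=6-8: P4@Q0 runs 2, rem=12, I/O yield, promote→Q0. Q0=[P4] Q1=[P1,P2,P3] Q2=[]
t=8-10: P4@Q0 runs 2, rem=10, I/O yield, promote→Q0. Q0=[P4] Q1=[P1,P2,P3] Q2=[]
t=10-12: P4@Q0 runs 2, rem=8, I/O yield, promote→Q0. Q0=[P4] Q1=[P1,P2,P3] Q2=[]
t=12-14: P4@Q0 runs 2, rem=6, I/O yield, promote→Q0. Q0=[P4] Q1=[P1,P2,P3] Q2=[]
t=14-16: P4@Q0 runs 2, rem=4, I/O yield, promote→Q0. Q0=[P4] Q1=[P1,P2,P3] Q2=[]
t=16-18: P4@Q0 runs 2, rem=2, I/O yield, promote→Q0. Q0=[P4] Q1=[P1,P2,P3] Q2=[]
t=18-20: P4@Q0 runs 2, rem=0, completes. Q0=[] Q1=[P1,P2,P3] Q2=[]
t=20-25: P1@Q1 runs 5, rem=6, quantum used, demote→Q2. Q0=[] Q1=[P2,P3] Q2=[P1]
t=25-27: P2@Q1 runs 2, rem=0, completes. Q0=[] Q1=[P3] Q2=[P1]
t=27-29: P3@Q1 runs 2, rem=0, completes. Q0=[] Q1=[] Q2=[P1]
t=29-35: P1@Q2 runs 6, rem=0, completes. Q0=[] Q1=[] Q2=[]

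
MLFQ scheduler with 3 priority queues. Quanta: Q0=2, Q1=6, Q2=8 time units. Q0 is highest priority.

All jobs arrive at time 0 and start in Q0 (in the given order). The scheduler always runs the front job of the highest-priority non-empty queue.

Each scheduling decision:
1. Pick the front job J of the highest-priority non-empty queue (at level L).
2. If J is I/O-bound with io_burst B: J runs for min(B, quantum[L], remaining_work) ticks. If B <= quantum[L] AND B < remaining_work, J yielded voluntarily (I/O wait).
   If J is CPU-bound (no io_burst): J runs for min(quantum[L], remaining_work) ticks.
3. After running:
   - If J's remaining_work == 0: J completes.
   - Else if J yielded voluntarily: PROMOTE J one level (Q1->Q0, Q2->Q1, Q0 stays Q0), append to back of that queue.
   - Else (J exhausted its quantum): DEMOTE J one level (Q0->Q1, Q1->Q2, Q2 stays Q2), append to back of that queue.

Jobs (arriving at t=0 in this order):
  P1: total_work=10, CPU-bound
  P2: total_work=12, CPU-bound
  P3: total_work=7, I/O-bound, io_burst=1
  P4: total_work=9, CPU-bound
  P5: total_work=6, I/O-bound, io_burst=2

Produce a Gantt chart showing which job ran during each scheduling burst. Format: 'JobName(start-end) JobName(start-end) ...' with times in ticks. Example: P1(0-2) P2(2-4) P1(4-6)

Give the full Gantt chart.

Answer: P1(0-2) P2(2-4) P3(4-5) P4(5-7) P5(7-9) P3(9-10) P5(10-12) P3(12-13) P5(13-15) P3(15-16) P3(16-17) P3(17-18) P3(18-19) P1(19-25) P2(25-31) P4(31-37) P1(37-39) P2(39-43) P4(43-44)

Derivation:
t=0-2: P1@Q0 runs 2, rem=8, quantum used, demote→Q1. Q0=[P2,P3,P4,P5] Q1=[P1] Q2=[]
t=2-4: P2@Q0 runs 2, rem=10, quantum used, demote→Q1. Q0=[P3,P4,P5] Q1=[P1,P2] Q2=[]
t=4-5: P3@Q0 runs 1, rem=6, I/O yield, promote→Q0. Q0=[P4,P5,P3] Q1=[P1,P2] Q2=[]
t=5-7: P4@Q0 runs 2, rem=7, quantum used, demote→Q1. Q0=[P5,P3] Q1=[P1,P2,P4] Q2=[]
t=7-9: P5@Q0 runs 2, rem=4, I/O yield, promote→Q0. Q0=[P3,P5] Q1=[P1,P2,P4] Q2=[]
t=9-10: P3@Q0 runs 1, rem=5, I/O yield, promote→Q0. Q0=[P5,P3] Q1=[P1,P2,P4] Q2=[]
t=10-12: P5@Q0 runs 2, rem=2, I/O yield, promote→Q0. Q0=[P3,P5] Q1=[P1,P2,P4] Q2=[]
t=12-13: P3@Q0 runs 1, rem=4, I/O yield, promote→Q0. Q0=[P5,P3] Q1=[P1,P2,P4] Q2=[]
t=13-15: P5@Q0 runs 2, rem=0, completes. Q0=[P3] Q1=[P1,P2,P4] Q2=[]
t=15-16: P3@Q0 runs 1, rem=3, I/O yield, promote→Q0. Q0=[P3] Q1=[P1,P2,P4] Q2=[]
t=16-17: P3@Q0 runs 1, rem=2, I/O yield, promote→Q0. Q0=[P3] Q1=[P1,P2,P4] Q2=[]
t=17-18: P3@Q0 runs 1, rem=1, I/O yield, promote→Q0. Q0=[P3] Q1=[P1,P2,P4] Q2=[]
t=18-19: P3@Q0 runs 1, rem=0, completes. Q0=[] Q1=[P1,P2,P4] Q2=[]
t=19-25: P1@Q1 runs 6, rem=2, quantum used, demote→Q2. Q0=[] Q1=[P2,P4] Q2=[P1]
t=25-31: P2@Q1 runs 6, rem=4, quantum used, demote→Q2. Q0=[] Q1=[P4] Q2=[P1,P2]
t=31-37: P4@Q1 runs 6, rem=1, quantum used, demote→Q2. Q0=[] Q1=[] Q2=[P1,P2,P4]
t=37-39: P1@Q2 runs 2, rem=0, completes. Q0=[] Q1=[] Q2=[P2,P4]
t=39-43: P2@Q2 runs 4, rem=0, completes. Q0=[] Q1=[] Q2=[P4]
t=43-44: P4@Q2 runs 1, rem=0, completes. Q0=[] Q1=[] Q2=[]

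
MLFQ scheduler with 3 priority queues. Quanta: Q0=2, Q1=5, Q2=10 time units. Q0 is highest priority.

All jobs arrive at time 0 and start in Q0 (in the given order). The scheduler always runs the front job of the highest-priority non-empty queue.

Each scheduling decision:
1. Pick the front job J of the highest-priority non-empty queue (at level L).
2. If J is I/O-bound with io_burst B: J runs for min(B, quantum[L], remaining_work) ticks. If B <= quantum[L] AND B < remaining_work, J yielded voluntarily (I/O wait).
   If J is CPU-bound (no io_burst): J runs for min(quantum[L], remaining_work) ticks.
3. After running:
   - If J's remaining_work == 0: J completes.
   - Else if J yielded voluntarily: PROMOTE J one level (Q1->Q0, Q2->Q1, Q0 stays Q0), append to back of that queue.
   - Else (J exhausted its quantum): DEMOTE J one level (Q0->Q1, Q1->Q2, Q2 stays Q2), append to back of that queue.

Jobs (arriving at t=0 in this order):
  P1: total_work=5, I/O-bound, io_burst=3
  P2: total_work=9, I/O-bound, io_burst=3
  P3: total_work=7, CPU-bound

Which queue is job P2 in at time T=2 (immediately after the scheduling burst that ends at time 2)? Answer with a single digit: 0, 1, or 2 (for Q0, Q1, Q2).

Answer: 0

Derivation:
t=0-2: P1@Q0 runs 2, rem=3, quantum used, demote→Q1. Q0=[P2,P3] Q1=[P1] Q2=[]
t=2-4: P2@Q0 runs 2, rem=7, quantum used, demote→Q1. Q0=[P3] Q1=[P1,P2] Q2=[]
t=4-6: P3@Q0 runs 2, rem=5, quantum used, demote→Q1. Q0=[] Q1=[P1,P2,P3] Q2=[]
t=6-9: P1@Q1 runs 3, rem=0, completes. Q0=[] Q1=[P2,P3] Q2=[]
t=9-12: P2@Q1 runs 3, rem=4, I/O yield, promote→Q0. Q0=[P2] Q1=[P3] Q2=[]
t=12-14: P2@Q0 runs 2, rem=2, quantum used, demote→Q1. Q0=[] Q1=[P3,P2] Q2=[]
t=14-19: P3@Q1 runs 5, rem=0, completes. Q0=[] Q1=[P2] Q2=[]
t=19-21: P2@Q1 runs 2, rem=0, completes. Q0=[] Q1=[] Q2=[]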